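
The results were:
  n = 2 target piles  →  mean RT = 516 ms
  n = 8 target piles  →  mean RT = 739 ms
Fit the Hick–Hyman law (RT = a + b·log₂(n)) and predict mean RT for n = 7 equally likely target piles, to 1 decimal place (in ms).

717.5 ms

Fit slope and intercept:
  b = (739 − 516) / (log₂ 8 − log₂ 2) = 223 / (3 − 1) = 111.500 ms/bit
  a = 516 − 111.500 × 1 = 404.500 ms
Then RT(7) = 404.500 + 111.500 × log₂ 7 = 404.500 + 111.500 × 2.8074 ≈ 717.520 ms.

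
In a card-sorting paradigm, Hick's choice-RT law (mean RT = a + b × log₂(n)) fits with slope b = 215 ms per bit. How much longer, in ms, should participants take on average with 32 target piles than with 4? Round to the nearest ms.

645 ms

Only the slope matters, since a is common to both: ΔRT = b·log₂(n₂/n₁).
log₂(32) − log₂(4) = log₂(32/4) = log₂(8) = 3.
ΔRT = 215 × 3.0000 = 645.000 ms.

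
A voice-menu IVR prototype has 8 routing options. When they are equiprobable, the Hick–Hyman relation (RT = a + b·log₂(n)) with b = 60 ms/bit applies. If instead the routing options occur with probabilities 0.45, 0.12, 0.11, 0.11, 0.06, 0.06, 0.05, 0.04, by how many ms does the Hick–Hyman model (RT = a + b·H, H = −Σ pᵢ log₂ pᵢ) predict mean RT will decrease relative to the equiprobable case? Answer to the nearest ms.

32 ms

The RT saving is b·ΔH. Equiprobable H₀ = log₂(8) = 3.0000 bits; with the given probabilities H = 2.4750 bits.
b·(H₀ − H) = 60 × (3.0000 − 2.4750) = 31.50 ms.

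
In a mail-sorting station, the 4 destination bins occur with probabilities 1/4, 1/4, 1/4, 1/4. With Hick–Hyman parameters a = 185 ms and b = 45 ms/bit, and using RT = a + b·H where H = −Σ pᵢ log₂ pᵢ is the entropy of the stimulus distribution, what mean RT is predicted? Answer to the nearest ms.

Each term −pᵢ log₂ pᵢ: 0.25·2 + 0.25·2 + 0.25·2 + 0.25·2; summed, H = 2.000 bits.
Mean RT = a + bH = 185 + 45·2.000 = 275.00 ms.

275 ms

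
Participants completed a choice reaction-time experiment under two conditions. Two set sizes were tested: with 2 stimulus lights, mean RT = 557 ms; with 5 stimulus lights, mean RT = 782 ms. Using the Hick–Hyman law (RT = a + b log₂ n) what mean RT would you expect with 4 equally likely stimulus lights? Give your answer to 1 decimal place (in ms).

With log₂ n on the abscissa the relation is linear; from the two conditions:
  b = (782 − 557) / (log₂ 5 − log₂ 2) = 225 / (2.3219 − 1) = 170.206 ms/bit
  a = 557 − 170.206 × 1 = 386.794 ms
Then RT(4) = 386.794 + 170.206 × log₂ 4 = 386.794 + 170.206 × 2 ≈ 727.206 ms.

727.2 ms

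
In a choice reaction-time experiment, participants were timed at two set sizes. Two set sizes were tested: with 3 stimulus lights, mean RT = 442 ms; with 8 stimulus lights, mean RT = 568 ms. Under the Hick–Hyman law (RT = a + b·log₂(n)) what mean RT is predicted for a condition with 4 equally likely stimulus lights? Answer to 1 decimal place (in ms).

479.0 ms

Fit slope and intercept:
  b = (568 − 442) / (log₂ 8 − log₂ 3) = 126 / (3 − 1.5850) = 89.044 ms/bit
  a = 442 − 89.044 × 1.5850 = 300.869 ms
Then RT(4) = 300.869 + 89.044 × log₂ 4 = 300.869 + 89.044 × 2 ≈ 478.956 ms.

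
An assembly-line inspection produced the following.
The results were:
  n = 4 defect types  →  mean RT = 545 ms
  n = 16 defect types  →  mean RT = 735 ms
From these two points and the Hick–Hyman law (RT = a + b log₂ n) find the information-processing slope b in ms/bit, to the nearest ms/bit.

95 ms/bit

b = (RT₂ − RT₁)/(log₂ n₂ − log₂ n₁) = (735 − 545)/(4 − 2) = 95 ms/bit.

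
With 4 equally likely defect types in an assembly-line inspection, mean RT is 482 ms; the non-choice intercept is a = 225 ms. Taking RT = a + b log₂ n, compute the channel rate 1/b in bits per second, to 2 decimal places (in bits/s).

7.78 bits/s

b = (482 − 225)/log₂ 4 = 257/2 = 128.500 ms per bit = 0.12850 s/bit; the reciprocal is 7.782 bits/s.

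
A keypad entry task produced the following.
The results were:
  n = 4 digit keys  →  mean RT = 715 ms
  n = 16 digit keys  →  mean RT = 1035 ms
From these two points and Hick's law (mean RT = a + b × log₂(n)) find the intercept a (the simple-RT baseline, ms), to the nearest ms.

395 ms

The slope on a log₂ axis is (1035 − 715) / (4 − 2) = 160 ms/bit.
Intercept: a = 715 − 160·log₂(4) = 395.000 ms.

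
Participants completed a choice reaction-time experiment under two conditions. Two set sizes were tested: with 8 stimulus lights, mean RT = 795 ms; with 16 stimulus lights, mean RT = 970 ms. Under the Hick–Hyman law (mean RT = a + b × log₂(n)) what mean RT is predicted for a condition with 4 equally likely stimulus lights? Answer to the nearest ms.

620 ms

With log₂ n on the abscissa the relation is linear; from the two conditions:
  b = (970 − 795) / (log₂ 16 − log₂ 8) = 175 / (4 − 3) = 175 ms/bit
  a = 795 − 175 × 3 = 270 ms
Then RT(4) = 270 + 175 × log₂ 4 = 270 + 175 × 2 ≈ 620.000 ms.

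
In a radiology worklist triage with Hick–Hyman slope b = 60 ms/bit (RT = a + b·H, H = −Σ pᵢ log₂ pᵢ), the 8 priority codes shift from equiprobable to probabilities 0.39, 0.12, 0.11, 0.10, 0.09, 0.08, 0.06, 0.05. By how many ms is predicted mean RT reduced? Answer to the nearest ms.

21 ms

Equiprobable entropy H₀ = log₂ 8 = 3.0000 bits.
Skewed entropy H = −Σ pᵢ log₂ pᵢ = 2.6431 bits.
ΔRT = b·(H₀ − H) = 60 × 0.3569 = 21.41 ms.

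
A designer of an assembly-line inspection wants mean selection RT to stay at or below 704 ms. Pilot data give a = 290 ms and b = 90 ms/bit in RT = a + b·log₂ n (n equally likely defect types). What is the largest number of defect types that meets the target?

24

Set 290 + 90·log₂ n ≤ 704 → log₂ n ≤ (704 − 290)/90 = 4.6000.
So n ≤ 2^4.6000 = 24.251; the largest integer n is 24.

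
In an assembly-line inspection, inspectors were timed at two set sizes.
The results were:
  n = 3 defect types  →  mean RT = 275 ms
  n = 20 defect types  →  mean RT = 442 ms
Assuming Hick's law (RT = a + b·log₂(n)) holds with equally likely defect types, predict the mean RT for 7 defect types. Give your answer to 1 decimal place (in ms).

349.6 ms

With log₂ n on the abscissa the relation is linear; from the two conditions:
  b = (442 − 275) / (log₂ 20 − log₂ 3) = 167 / (4.3219 − 1.5850) = 61.016 ms/bit
  a = 275 − 61.016 × 1.5850 = 178.291 ms
Then RT(7) = 178.291 + 61.016 × log₂ 7 = 178.291 + 61.016 × 2.8074 ≈ 349.586 ms.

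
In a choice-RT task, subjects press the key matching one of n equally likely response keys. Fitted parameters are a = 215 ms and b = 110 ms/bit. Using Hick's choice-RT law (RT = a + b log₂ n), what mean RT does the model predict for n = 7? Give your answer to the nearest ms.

524 ms

log₂(7) = 2.8074 bits, so RT = 215 + 110 × 2.8074 ≈ 523.809 ms.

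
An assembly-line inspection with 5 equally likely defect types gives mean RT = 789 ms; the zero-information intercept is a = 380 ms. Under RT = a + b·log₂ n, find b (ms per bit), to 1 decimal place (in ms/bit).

176.1 ms/bit

5 alternatives carry log₂ 5 = 2.3219 bits; the choice cost is 789 − 380 = 409 ms, so b = 409/2.3219 = 176.147 ms/bit.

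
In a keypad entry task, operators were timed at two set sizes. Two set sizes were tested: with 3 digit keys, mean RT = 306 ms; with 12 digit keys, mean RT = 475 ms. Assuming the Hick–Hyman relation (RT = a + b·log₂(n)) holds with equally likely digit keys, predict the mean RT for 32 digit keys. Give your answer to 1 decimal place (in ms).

594.6 ms

Solve the two-equation system in a and b:
  b = (475 − 306) / (log₂ 12 − log₂ 3) = 169 / (3.5850 − 1.5850) = 84.500 ms/bit
  a = 306 − 84.500 × 1.5850 = 172.071 ms
Then RT(32) = 172.071 + 84.500 × log₂ 32 = 172.071 + 84.500 × 5 ≈ 594.571 ms.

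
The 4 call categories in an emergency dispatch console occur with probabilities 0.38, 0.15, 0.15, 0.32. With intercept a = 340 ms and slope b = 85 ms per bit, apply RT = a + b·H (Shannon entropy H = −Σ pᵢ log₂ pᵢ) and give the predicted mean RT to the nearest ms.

500 ms

Entropy contributions −pᵢ log₂ pᵢ: 0.5305, 0.4105, 0.4105, 0.5260; sum H = 1.8776 bits.
RT = a + bH = 340 + 85·1.8776 = 499.59 ms.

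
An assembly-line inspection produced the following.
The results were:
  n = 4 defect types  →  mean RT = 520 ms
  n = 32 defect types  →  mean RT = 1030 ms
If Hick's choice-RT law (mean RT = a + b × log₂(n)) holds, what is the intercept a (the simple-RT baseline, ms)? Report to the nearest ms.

The slope on a log₂ axis is (1030 − 520) / (5 − 2) = 170 ms/bit.
Intercept: a = 520 − 170·log₂(4) = 180.000 ms.

180 ms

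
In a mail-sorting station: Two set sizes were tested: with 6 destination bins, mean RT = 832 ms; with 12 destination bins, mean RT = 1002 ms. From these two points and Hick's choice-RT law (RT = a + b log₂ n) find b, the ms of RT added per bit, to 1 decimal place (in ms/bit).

170.0 ms/bit

b = (RT₂ − RT₁)/(log₂ n₂ − log₂ n₁) = (1002 − 832)/(3.5850 − 2.5850) = 170.000 ms/bit.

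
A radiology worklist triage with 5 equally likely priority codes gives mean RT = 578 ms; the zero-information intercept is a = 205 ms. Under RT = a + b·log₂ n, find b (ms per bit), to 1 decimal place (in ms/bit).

160.6 ms/bit

b = (578 − 205) / log₂(5) = 373 / 2.3219 = 160.642 ms/bit.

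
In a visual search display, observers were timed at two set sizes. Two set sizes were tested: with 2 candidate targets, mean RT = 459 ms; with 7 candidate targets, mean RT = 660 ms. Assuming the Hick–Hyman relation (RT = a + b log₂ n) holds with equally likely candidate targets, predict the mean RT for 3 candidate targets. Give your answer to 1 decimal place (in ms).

524.1 ms

Fit slope and intercept:
  b = (660 − 459) / (log₂ 7 − log₂ 2) = 201 / (2.8074 − 1) = 111.212 ms/bit
  a = 459 − 111.212 × 1 = 347.788 ms
Then RT(3) = 347.788 + 111.212 × log₂ 3 = 347.788 + 111.212 × 1.5850 ≈ 524.055 ms.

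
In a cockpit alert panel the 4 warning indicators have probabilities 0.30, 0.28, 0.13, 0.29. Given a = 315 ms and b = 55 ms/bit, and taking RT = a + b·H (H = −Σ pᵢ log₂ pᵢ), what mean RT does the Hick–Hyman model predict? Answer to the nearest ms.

421 ms

Entropy contributions −pᵢ log₂ pᵢ: 0.5211, 0.5142, 0.3826, 0.5179; sum H = 1.9359 bits.
RT = a + bH = 315 + 55·1.9359 = 421.47 ms.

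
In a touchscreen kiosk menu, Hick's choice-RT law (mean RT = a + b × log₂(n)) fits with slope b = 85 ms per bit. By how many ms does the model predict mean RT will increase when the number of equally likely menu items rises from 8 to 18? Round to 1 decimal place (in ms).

ΔRT = (a + b log₂ n₂) − (a + b log₂ n₁) = b·(log₂ n₂ − log₂ n₁).
log₂(18) − log₂(8) = 4.1699 − 3 = 1.1699.
ΔRT = 85 × 1.1699 = 99.444 ms.

99.4 ms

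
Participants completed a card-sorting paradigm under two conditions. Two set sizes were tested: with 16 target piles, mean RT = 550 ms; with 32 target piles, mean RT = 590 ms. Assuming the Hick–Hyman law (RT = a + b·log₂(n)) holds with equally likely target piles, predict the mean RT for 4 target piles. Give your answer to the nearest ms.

Solve the two-equation system in a and b:
  b = (590 − 550) / (log₂ 32 − log₂ 16) = 40 / (5 − 4) = 40 ms/bit
  a = 550 − 40 × 4 = 390 ms
Then RT(4) = 390 + 40 × log₂ 4 = 390 + 40 × 2 ≈ 470.000 ms.

470 ms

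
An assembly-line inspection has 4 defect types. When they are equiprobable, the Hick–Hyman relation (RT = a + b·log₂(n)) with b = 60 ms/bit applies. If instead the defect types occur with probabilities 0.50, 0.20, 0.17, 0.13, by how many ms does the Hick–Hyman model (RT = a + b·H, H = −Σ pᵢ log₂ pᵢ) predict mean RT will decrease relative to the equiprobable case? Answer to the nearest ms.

13 ms

Equiprobable entropy H₀ = log₂ 4 = 2.0000 bits.
Skewed entropy H = −Σ pᵢ log₂ pᵢ = 1.7816 bits.
ΔRT = b·(H₀ − H) = 60 × 0.2184 = 13.10 ms.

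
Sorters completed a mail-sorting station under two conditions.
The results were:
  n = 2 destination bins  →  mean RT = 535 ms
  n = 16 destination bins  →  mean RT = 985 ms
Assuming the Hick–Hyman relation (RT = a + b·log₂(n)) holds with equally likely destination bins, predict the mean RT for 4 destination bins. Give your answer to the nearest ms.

685 ms

Solve the two-equation system in a and b:
  b = (985 − 535) / (log₂ 16 − log₂ 2) = 450 / (4 − 1) = 150 ms/bit
  a = 535 − 150 × 1 = 385 ms
Then RT(4) = 385 + 150 × log₂ 4 = 385 + 150 × 2 ≈ 685.000 ms.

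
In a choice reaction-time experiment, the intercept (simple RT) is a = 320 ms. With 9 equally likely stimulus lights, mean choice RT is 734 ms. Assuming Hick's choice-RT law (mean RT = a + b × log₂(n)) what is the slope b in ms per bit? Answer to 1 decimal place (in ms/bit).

130.6 ms/bit

log₂(9) = 3.1699 bits.
b = (RT − a)/log₂ n = (734 − 320) / 3.1699 = 130.602 ms/bit.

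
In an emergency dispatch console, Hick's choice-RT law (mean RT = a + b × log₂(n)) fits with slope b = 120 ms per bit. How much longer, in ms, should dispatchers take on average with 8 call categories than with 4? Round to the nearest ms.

Only the slope matters, since a is common to both: ΔRT = b·log₂(n₂/n₁).
log₂(8) − log₂(4) = log₂(8/4) = log₂(2) = 1.
ΔRT = 120 × 1.0000 = 120.000 ms.

120 ms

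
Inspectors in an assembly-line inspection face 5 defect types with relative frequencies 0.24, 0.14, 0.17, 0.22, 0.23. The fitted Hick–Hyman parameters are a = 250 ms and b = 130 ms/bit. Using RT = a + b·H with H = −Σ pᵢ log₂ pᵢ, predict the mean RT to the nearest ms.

H = 0.24·log₂(1/0.24) + 0.14·log₂(1/0.14) + 0.17·log₂(1/0.17) + 0.22·log₂(1/0.22) + 0.23·log₂(1/0.23) = 2.2941 bits.
RT = 250 + 130 × 2.2941 = 548.23 ms.

548 ms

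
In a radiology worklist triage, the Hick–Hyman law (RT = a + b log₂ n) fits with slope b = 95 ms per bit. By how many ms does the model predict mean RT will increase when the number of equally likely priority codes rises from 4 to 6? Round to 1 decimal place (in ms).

Only the slope matters, since a is common to both: ΔRT = b·log₂(n₂/n₁).
log₂(6) − log₂(4) = 2.5850 − 2 = 0.5850.
ΔRT = 95 × 0.5850 = 55.571 ms.

55.6 ms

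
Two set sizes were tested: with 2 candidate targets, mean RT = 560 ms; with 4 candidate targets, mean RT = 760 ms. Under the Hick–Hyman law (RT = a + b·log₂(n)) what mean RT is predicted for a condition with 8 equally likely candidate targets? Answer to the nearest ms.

Solve the two-equation system in a and b:
  b = (760 − 560) / (log₂ 4 − log₂ 2) = 200 / (2 − 1) = 200 ms/bit
  a = 560 − 200 × 1 = 360 ms
Then RT(8) = 360 + 200 × log₂ 8 = 360 + 200 × 3 ≈ 960.000 ms.

960 ms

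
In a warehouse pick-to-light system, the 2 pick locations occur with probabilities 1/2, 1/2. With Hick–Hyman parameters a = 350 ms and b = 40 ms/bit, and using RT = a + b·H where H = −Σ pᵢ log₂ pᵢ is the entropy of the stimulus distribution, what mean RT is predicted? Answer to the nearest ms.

Each term −pᵢ log₂ pᵢ: 0.5·1 + 0.5·1; summed, H = 1.000 bits.
Mean RT = a + bH = 350 + 40·1.000 = 390.00 ms.

390 ms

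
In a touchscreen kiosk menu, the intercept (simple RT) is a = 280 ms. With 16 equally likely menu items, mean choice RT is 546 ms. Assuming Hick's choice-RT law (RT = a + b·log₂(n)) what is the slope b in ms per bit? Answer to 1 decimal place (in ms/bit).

log₂(16) = 4 bits.
b = (RT − a)/log₂ n = (546 − 280) / 4 = 66.500 ms/bit.

66.5 ms/bit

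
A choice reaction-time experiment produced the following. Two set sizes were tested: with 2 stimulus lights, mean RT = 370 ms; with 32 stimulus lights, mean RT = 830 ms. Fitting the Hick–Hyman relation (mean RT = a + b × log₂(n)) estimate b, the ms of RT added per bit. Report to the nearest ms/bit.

115 ms/bit

The slope on a log₂ axis is (830 − 370) / (5 − 1) = 115 ms/bit.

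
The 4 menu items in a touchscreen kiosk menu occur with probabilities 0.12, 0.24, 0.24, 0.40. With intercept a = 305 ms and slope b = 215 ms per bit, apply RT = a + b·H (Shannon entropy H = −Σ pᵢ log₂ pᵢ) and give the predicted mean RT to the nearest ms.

Entropy contributions −pᵢ log₂ pᵢ: 0.3671, 0.4941, 0.4941, 0.5288; sum H = 1.8841 bits.
RT = a + bH = 305 + 215·1.8841 = 710.08 ms.

710 ms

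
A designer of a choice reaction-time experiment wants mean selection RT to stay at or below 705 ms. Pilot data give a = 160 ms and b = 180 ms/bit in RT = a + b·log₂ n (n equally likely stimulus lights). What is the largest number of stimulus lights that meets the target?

Set 160 + 180·log₂ n ≤ 705 → log₂ n ≤ (705 − 160)/180 = 3.0278.
So n ≤ 2^3.0278 = 8.156; the largest integer n is 8.

8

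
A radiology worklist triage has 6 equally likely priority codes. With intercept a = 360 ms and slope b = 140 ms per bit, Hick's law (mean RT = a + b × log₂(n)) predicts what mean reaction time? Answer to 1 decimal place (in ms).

log₂(6) = 2.5850 bits, so RT = 360 + 140 × 2.5850 ≈ 721.895 ms.

721.9 ms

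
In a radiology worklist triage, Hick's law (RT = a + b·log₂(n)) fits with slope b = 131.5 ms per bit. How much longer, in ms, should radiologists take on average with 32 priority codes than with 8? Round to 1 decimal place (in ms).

Only the slope matters, since a is common to both: ΔRT = b·log₂(n₂/n₁).
log₂(32) − log₂(8) = log₂(32/8) = log₂(4) = 2.
ΔRT = 131.5 × 2.0000 = 263.000 ms.

263.0 ms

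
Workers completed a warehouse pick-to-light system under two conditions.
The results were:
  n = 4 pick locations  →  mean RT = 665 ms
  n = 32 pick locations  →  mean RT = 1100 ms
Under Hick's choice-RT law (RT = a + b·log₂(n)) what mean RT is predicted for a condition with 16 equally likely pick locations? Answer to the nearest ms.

955 ms

Solve the two-equation system in a and b:
  b = (1100 − 665) / (log₂ 32 − log₂ 4) = 435 / (5 − 2) = 145 ms/bit
  a = 665 − 145 × 2 = 375 ms
Then RT(16) = 375 + 145 × log₂ 16 = 375 + 145 × 4 ≈ 955.000 ms.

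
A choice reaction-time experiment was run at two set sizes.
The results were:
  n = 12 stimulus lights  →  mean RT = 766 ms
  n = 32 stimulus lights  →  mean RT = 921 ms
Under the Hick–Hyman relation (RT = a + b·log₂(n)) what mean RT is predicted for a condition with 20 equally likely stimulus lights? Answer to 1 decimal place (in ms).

846.7 ms

Fit slope and intercept:
  b = (921 − 766) / (log₂ 32 − log₂ 12) = 155 / (5 − 3.5850) = 109.538 ms/bit
  a = 766 − 109.538 × 3.5850 = 373.311 ms
Then RT(20) = 373.311 + 109.538 × log₂ 20 = 373.311 + 109.538 × 4.3219 ≈ 846.726 ms.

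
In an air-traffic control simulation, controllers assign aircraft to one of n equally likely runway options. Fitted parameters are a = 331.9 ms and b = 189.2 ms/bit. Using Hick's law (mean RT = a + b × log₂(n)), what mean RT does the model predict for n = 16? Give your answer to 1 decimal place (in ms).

1088.7 ms

log₂(16) = 4 bits, so RT = 331.9 + 189.2 × 4 ≈ 1088.700 ms.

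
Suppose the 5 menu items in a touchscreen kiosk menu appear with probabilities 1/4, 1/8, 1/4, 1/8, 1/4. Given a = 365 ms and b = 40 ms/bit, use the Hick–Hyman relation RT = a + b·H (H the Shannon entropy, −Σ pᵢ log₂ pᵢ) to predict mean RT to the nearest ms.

Each term −pᵢ log₂ pᵢ: 0.25·2 + 0.125·3 + 0.25·2 + 0.125·3 + 0.25·2; summed, H = 2.250 bits.
Mean RT = a + bH = 365 + 40·2.250 = 455.00 ms.

455 ms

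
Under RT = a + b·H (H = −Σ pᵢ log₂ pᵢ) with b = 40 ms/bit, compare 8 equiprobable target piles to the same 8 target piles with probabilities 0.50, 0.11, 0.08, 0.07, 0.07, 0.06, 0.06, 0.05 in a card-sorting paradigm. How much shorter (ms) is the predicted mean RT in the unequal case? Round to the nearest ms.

The RT saving is b·ΔH. Equiprobable H₀ = log₂(8) = 3.0000 bits; with the given probabilities H = 2.3821 bits.
b·(H₀ − H) = 40 × (3.0000 − 2.3821) = 24.72 ms.

25 ms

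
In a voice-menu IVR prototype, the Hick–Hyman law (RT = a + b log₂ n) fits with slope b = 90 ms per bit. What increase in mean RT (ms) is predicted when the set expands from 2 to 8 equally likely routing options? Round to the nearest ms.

ΔRT = (a + b log₂ n₂) − (a + b log₂ n₁) = b·(log₂ n₂ − log₂ n₁).
log₂(8) − log₂(2) = log₂(8/2) = log₂(4) = 2.
ΔRT = 90 × 2.0000 = 180.000 ms.

180 ms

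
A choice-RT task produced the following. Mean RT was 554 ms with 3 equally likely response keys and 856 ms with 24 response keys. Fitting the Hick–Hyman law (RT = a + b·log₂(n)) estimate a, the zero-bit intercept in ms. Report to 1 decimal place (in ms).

Slope: b = (856 − 554) / (log₂ 24 − log₂ 3) = 302/3.0000 = 100.667 ms/bit.
a = RT₁ − b·log₂ n₁ = 554 − 100.667 × 1.5850 = 394.447 ms.

394.4 ms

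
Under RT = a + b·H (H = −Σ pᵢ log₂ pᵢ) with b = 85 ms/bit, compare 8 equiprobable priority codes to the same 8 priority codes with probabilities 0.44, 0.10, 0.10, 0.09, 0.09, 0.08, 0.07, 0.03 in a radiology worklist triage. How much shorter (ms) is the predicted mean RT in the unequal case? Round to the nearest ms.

41 ms

Equiprobable entropy H₀ = log₂ 8 = 3.0000 bits.
Skewed entropy H = −Σ pᵢ log₂ pᵢ = 2.5227 bits.
ΔRT = b·(H₀ − H) = 85 × 0.4773 = 40.57 ms.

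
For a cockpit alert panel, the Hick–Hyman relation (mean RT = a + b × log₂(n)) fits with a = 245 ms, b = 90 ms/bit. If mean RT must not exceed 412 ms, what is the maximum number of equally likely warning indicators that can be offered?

3

Information budget: (412 − 245)/90 = 1.8556 bits, so n ≤ 2^1.8556 = 3.619 → at most 3.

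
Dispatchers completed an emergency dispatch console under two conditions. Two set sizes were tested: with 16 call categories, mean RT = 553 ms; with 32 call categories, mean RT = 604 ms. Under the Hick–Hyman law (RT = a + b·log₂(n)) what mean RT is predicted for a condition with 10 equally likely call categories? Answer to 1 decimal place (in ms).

RT is linear in log₂ n, so two points fix the line:
  b = (604 − 553) / (log₂ 32 − log₂ 16) = 51 / (5 − 4) = 51.000 ms/bit
  a = 553 − 51.000 × 4 = 349.000 ms
Then RT(10) = 349.000 + 51.000 × log₂ 10 = 349.000 + 51.000 × 3.3219 ≈ 518.418 ms.

518.4 ms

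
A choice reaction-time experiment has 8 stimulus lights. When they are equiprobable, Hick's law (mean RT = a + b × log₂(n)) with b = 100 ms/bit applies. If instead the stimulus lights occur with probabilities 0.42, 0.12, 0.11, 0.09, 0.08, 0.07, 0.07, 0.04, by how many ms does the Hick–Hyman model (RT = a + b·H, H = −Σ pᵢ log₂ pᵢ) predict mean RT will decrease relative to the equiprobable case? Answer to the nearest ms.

Equiprobable entropy H₀ = log₂ 8 = 3.0000 bits.
Skewed entropy H = −Σ pᵢ log₂ pᵢ = 2.5700 bits.
ΔRT = b·(H₀ − H) = 100 × 0.4300 = 43.00 ms.

43 ms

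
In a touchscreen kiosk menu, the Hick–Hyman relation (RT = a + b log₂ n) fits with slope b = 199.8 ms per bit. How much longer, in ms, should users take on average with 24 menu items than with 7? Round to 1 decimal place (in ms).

Only the slope matters, since a is common to both: ΔRT = b·log₂(n₂/n₁).
log₂(24) − log₂(7) = 4.5850 − 2.8074 = 1.7776.
ΔRT = 199.8 × 1.7776 = 355.166 ms.

355.2 ms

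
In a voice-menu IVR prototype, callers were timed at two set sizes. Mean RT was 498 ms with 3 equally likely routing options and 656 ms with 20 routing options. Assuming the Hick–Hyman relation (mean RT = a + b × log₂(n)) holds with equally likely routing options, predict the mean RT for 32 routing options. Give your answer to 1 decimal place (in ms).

695.1 ms

Solve the two-equation system in a and b:
  b = (656 − 498) / (log₂ 20 − log₂ 3) = 158 / (4.3219 − 1.5850) = 57.728 ms/bit
  a = 498 − 57.728 × 1.5850 = 406.503 ms
Then RT(32) = 406.503 + 57.728 × log₂ 32 = 406.503 + 57.728 × 5 ≈ 695.144 ms.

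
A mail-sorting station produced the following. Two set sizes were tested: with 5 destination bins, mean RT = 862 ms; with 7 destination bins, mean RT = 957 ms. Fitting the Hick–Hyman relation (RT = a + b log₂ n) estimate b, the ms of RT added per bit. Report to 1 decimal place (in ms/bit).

195.7 ms/bit

The slope on a log₂ axis is (957 − 862) / (2.8074 − 2.3219) = 195.704 ms/bit.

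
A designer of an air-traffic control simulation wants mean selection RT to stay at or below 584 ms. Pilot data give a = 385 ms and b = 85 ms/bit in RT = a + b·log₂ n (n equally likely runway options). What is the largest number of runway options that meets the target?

Information budget: (584 − 385)/85 = 2.3412 bits, so n ≤ 2^2.3412 = 5.067 → at most 5.

5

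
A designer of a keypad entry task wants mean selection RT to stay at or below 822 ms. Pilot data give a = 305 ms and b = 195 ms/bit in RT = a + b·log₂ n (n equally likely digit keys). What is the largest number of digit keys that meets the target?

6

Set 305 + 195·log₂ n ≤ 822 → log₂ n ≤ (822 − 305)/195 = 2.6513.
So n ≤ 2^2.6513 = 6.282; the largest integer n is 6.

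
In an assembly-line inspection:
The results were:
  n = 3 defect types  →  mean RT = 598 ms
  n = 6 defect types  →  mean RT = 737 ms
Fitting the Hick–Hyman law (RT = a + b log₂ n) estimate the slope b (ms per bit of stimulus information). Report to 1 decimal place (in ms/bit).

139.0 ms/bit

b = (RT₂ − RT₁)/(log₂ n₂ − log₂ n₁) = (737 − 598)/(2.5850 − 1.5850) = 139.000 ms/bit.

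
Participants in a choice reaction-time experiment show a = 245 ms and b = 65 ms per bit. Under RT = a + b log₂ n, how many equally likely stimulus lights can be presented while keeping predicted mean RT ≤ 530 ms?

20

65·log₂ n ≤ 530 − 245 = 285, giving log₂ n ≤ 4.3846 and n ≤ 20.888. The largest whole number is 20.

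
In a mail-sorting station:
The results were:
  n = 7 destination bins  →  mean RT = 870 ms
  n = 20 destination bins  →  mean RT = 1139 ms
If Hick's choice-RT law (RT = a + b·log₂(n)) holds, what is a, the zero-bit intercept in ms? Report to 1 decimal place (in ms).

371.4 ms

Slope: b = (1139 − 870) / (log₂ 20 − log₂ 7) = 269/1.5146 = 177.608 ms/bit.
Intercept: a = 870 − 177.608·log₂(7) = 371.392 ms.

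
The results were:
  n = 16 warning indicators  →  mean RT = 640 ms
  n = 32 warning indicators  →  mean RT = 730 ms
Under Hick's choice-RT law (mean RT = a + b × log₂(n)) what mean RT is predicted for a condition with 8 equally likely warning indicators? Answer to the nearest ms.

Fit slope and intercept:
  b = (730 − 640) / (log₂ 32 − log₂ 16) = 90 / (5 − 4) = 90 ms/bit
  a = 640 − 90 × 4 = 280 ms
Then RT(8) = 280 + 90 × log₂ 8 = 280 + 90 × 3 ≈ 550.000 ms.

550 ms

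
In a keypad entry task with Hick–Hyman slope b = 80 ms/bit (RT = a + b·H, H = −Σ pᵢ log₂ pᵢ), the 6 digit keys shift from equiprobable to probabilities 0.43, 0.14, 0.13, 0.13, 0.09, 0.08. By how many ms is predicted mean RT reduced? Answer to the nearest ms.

24 ms

Equiprobable entropy H₀ = log₂ 6 = 2.5850 bits.
Skewed entropy H = −Σ pᵢ log₂ pᵢ = 2.2901 bits.
ΔRT = b·(H₀ − H) = 80 × 0.2948 = 23.59 ms.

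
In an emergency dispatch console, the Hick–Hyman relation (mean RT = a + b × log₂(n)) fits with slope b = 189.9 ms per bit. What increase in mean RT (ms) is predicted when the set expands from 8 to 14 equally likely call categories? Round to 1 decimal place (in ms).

ΔRT = (a + b log₂ n₂) − (a + b log₂ n₁) = b·(log₂ n₂ − log₂ n₁).
log₂(14) − log₂(8) = 3.8074 − 3 = 0.8074.
ΔRT = 189.9 × 0.8074 = 153.317 ms.

153.3 ms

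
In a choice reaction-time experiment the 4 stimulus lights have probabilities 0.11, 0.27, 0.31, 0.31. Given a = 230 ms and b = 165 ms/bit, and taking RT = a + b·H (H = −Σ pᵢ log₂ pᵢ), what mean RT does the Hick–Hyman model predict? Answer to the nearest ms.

545 ms

Entropy contributions −pᵢ log₂ pᵢ: 0.3503, 0.5100, 0.5238, 0.5238; sum H = 1.9079 bits.
RT = a + bH = 230 + 165·1.9079 = 544.80 ms.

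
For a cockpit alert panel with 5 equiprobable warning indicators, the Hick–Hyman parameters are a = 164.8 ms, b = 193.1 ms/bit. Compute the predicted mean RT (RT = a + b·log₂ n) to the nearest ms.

613 ms

log₂(5) = 2.3219 bits, so RT = 164.8 + 193.1 × 2.3219 ≈ 613.164 ms.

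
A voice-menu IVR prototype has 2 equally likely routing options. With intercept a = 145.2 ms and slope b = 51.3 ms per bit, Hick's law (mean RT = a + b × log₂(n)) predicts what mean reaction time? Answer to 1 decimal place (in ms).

196.5 ms

log₂(2) = 1 bits, so RT = 145.2 + 51.3 × 1 ≈ 196.500 ms.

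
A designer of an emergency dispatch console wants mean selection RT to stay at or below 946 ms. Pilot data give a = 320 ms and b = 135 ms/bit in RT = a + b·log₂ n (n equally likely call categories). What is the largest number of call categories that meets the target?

24

Set 320 + 135·log₂ n ≤ 946 → log₂ n ≤ (946 − 320)/135 = 4.6370.
So n ≤ 2^4.6370 = 24.882; the largest integer n is 24.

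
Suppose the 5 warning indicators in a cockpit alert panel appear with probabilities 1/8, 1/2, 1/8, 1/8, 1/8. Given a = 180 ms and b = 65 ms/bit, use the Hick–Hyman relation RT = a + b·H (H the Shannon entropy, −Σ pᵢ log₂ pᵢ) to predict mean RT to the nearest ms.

310 ms

Each term −pᵢ log₂ pᵢ: 0.125·3 + 0.5·1 + 0.125·3 + 0.125·3 + 0.125·3; summed, H = 2.000 bits.
Mean RT = a + bH = 180 + 65·2.000 = 310.00 ms.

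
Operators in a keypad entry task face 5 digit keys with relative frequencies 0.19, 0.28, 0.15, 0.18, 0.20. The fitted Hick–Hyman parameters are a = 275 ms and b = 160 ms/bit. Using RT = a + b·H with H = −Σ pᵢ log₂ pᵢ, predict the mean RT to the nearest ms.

641 ms

H = 0.19·log₂(1/0.19) + 0.28·log₂(1/0.28) + 0.15·log₂(1/0.15) + 0.18·log₂(1/0.18) + 0.20·log₂(1/0.20) = 2.2897 bits.
RT = 275 + 160 × 2.2897 = 641.35 ms.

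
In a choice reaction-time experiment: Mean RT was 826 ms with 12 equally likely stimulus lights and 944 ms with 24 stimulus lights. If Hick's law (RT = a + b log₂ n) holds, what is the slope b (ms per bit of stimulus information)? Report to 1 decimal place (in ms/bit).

118.0 ms/bit

b = (RT₂ − RT₁)/(log₂ n₂ − log₂ n₁) = (944 − 826)/(4.5850 − 3.5850) = 118.000 ms/bit.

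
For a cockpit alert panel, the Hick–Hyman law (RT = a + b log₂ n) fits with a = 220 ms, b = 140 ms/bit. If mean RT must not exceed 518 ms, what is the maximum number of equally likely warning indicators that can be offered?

Information budget: (518 − 220)/140 = 2.1286 bits, so n ≤ 2^2.1286 = 4.373 → at most 4.

4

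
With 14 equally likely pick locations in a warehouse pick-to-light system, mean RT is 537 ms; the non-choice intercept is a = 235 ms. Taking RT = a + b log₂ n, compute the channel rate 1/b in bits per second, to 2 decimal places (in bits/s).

b = (537 − 235)/log₂ 14 = 302/3.8074 = 79.320 ms per bit = 0.07932 s/bit; the reciprocal is 12.607 bits/s.

12.61 bits/s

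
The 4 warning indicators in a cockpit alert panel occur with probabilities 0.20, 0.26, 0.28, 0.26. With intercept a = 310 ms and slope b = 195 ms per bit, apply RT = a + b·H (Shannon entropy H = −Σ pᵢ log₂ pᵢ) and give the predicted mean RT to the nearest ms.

Entropy contributions −pᵢ log₂ pᵢ: 0.4644, 0.5053, 0.5142, 0.5053; sum H = 1.9892 bits.
RT = a + bH = 310 + 195·1.9892 = 697.89 ms.

698 ms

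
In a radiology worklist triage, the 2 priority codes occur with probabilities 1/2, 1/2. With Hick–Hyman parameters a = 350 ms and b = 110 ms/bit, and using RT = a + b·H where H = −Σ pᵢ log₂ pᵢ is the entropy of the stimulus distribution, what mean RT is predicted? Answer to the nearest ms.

460 ms

H = −Σ pᵢ log₂ pᵢ = 0.5·1 + 0.5·1 = 1.000 bits.
RT = 350 + 110 × 1.000 = 460.00 ms.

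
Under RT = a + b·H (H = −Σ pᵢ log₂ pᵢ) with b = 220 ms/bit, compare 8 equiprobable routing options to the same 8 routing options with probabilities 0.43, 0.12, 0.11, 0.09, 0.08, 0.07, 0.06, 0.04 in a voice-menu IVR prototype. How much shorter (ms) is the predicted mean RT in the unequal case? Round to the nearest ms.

Equiprobable entropy H₀ = log₂ 8 = 3.0000 bits.
Skewed entropy H = −Σ pᵢ log₂ pᵢ = 2.5429 bits.
ΔRT = b·(H₀ − H) = 220 × 0.4571 = 100.56 ms.

101 ms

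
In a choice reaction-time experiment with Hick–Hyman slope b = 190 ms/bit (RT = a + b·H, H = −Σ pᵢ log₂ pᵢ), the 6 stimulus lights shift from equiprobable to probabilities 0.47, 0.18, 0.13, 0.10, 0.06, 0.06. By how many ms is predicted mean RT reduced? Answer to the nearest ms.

The RT saving is b·ΔH. Equiprobable H₀ = log₂(6) = 2.5850 bits; with the given probabilities H = 2.1592 bits.
b·(H₀ − H) = 190 × (2.5850 − 2.1592) = 80.90 ms.

81 ms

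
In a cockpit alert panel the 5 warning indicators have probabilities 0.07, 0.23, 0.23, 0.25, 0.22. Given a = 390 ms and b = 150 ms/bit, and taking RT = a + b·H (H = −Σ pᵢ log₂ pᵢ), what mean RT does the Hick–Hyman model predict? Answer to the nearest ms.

724 ms

H = 0.07·log₂(1/0.07) + 0.23·log₂(1/0.23) + 0.23·log₂(1/0.23) + 0.25·log₂(1/0.25) + 0.22·log₂(1/0.22) = 2.2245 bits.
RT = 390 + 150 × 2.2245 = 723.67 ms.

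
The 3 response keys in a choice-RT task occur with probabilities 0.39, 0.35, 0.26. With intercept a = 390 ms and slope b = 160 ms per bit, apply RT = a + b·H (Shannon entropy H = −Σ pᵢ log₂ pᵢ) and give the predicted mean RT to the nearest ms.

640 ms

H = 0.39·log₂(1/0.39) + 0.35·log₂(1/0.35) + 0.26·log₂(1/0.26) = 1.5652 bits.
RT = 390 + 160 × 1.5652 = 640.43 ms.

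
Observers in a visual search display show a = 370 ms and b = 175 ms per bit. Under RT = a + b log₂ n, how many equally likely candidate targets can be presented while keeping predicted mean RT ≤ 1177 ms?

175·log₂ n ≤ 1177 − 370 = 807, giving log₂ n ≤ 4.6114 and n ≤ 24.444. The largest whole number is 24.

24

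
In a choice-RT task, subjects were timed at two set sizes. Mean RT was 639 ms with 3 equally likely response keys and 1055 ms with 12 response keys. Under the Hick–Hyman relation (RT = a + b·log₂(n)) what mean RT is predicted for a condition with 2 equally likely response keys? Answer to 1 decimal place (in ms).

517.3 ms

Fit slope and intercept:
  b = (1055 − 639) / (log₂ 12 − log₂ 3) = 416 / (3.5850 − 1.5850) = 208.000 ms/bit
  a = 639 − 208.000 × 1.5850 = 309.328 ms
Then RT(2) = 309.328 + 208.000 × log₂ 2 = 309.328 + 208.000 × 1 ≈ 517.328 ms.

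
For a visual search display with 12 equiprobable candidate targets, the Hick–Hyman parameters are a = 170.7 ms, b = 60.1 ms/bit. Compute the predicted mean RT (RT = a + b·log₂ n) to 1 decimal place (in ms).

386.2 ms

log₂(12) = 3.5850 bits, so RT = 170.7 + 60.1 × 3.5850 ≈ 386.156 ms.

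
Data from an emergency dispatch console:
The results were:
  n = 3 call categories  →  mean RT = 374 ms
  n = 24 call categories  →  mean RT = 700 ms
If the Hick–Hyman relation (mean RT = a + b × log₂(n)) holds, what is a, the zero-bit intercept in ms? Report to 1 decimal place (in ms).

The slope on a log₂ axis is (700 − 374) / (4.5850 − 1.5850) = 108.667 ms/bit.
a = RT₁ − b·log₂ n₁ = 374 − 108.667 × 1.5850 = 201.767 ms.

201.8 ms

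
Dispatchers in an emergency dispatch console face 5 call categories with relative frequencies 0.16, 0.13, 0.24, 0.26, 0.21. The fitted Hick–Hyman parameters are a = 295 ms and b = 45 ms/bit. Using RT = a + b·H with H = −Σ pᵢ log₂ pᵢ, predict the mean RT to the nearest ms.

398 ms

Entropy contributions −pᵢ log₂ pᵢ: 0.4230, 0.3826, 0.4941, 0.5053, 0.4728; sum H = 2.2779 bits.
RT = a + bH = 295 + 45·2.2779 = 397.51 ms.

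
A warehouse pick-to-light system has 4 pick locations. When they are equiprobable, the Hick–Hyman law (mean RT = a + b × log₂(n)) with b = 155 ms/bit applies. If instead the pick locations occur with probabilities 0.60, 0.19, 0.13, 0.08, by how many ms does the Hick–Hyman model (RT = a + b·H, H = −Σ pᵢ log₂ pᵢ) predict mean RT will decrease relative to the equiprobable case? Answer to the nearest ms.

The RT saving is b·ΔH. Equiprobable H₀ = log₂(4) = 2.0000 bits; with the given probabilities H = 1.5716 bits.
b·(H₀ − H) = 155 × (2.0000 − 1.5716) = 66.41 ms.

66 ms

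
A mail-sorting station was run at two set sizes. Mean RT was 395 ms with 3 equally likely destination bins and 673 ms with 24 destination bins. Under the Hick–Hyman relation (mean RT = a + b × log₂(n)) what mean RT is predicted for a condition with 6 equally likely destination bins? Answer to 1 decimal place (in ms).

487.7 ms

With log₂ n on the abscissa the relation is linear; from the two conditions:
  b = (673 − 395) / (log₂ 24 − log₂ 3) = 278 / (4.5850 − 1.5850) = 92.667 ms/bit
  a = 395 − 92.667 × 1.5850 = 248.127 ms
Then RT(6) = 248.127 + 92.667 × log₂ 6 = 248.127 + 92.667 × 2.5850 ≈ 487.667 ms.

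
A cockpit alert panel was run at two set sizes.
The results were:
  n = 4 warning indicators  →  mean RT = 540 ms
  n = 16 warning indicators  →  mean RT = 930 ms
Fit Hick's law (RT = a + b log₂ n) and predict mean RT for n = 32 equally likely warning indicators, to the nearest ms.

1125 ms

Fit slope and intercept:
  b = (930 − 540) / (log₂ 16 − log₂ 4) = 390 / (4 − 2) = 195 ms/bit
  a = 540 − 195 × 2 = 150 ms
Then RT(32) = 150 + 195 × log₂ 32 = 150 + 195 × 5 ≈ 1125.000 ms.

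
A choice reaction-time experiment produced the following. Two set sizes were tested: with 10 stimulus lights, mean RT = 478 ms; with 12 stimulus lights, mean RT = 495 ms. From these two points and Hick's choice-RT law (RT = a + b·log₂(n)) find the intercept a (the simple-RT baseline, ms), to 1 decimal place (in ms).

263.3 ms

The slope on a log₂ axis is (495 − 478) / (3.5850 − 3.3219) = 64.630 ms/bit.
Intercept: a = 478 − 64.630·log₂(10) = 263.303 ms.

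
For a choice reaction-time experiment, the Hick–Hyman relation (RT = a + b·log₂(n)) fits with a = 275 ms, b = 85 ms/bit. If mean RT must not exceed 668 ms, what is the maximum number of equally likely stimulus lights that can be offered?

24

Information budget: (668 − 275)/85 = 4.6235 bits, so n ≤ 2^4.6235 = 24.650 → at most 24.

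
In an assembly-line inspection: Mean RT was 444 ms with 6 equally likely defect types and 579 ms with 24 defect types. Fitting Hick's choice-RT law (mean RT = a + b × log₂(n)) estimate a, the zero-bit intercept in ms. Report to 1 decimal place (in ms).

269.5 ms

The slope on a log₂ axis is (579 − 444) / (4.5850 − 2.5850) = 67.500 ms/bit.
a = RT₁ − b·log₂ n₁ = 444 − 67.500 × 2.5850 = 269.515 ms.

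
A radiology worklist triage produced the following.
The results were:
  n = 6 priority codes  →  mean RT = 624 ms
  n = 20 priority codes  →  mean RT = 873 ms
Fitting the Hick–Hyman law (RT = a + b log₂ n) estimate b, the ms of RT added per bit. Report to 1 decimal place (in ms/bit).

Slope: b = (873 − 624) / (log₂ 20 − log₂ 6) = 249/1.7370 = 143.353 ms/bit.

143.4 ms/bit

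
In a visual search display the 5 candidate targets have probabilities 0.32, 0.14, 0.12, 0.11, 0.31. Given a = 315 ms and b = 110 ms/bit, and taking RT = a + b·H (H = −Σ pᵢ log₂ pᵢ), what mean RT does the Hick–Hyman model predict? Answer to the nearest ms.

553 ms

H = 0.32·log₂(1/0.32) + 0.14·log₂(1/0.14) + 0.12·log₂(1/0.12) + 0.11·log₂(1/0.11) + 0.31·log₂(1/0.31) = 2.1643 bits.
RT = 315 + 110 × 2.1643 = 553.07 ms.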